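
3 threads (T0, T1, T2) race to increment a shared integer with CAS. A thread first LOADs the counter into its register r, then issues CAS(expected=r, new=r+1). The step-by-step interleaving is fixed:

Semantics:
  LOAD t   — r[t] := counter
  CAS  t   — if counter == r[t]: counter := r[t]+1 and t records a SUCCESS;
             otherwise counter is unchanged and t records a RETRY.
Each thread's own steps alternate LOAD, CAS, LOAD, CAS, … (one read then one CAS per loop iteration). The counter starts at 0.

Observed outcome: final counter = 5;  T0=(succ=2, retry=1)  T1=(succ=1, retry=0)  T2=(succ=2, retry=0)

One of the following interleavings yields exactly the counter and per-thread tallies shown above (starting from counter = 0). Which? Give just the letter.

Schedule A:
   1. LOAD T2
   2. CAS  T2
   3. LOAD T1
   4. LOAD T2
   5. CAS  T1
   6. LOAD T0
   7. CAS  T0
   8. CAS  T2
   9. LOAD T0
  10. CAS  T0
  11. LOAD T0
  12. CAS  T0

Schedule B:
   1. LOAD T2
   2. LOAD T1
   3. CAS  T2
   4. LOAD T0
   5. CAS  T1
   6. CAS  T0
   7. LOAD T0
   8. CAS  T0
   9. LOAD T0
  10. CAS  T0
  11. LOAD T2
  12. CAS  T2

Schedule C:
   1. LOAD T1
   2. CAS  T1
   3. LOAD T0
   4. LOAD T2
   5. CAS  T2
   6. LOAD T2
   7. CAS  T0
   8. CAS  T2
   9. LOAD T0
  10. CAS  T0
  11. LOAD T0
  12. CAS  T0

C

Tracing schedule C:
T1 LOAD — after: cnt=0, r=0 — load
T1 CAS — after: cnt=1, r=0 — ok
T0 LOAD — after: cnt=1, r=1 — load
T2 LOAD — after: cnt=1, r=1 — load
T2 CAS — after: cnt=2, r=1 — ok
T2 LOAD — after: cnt=2, r=2 — load
T0 CAS — after: cnt=2, r=1 — retry
T2 CAS — after: cnt=3, r=2 — ok
T0 LOAD — after: cnt=3, r=3 — load
T0 CAS — after: cnt=4, r=3 — ok
T0 LOAD — after: cnt=4, r=4 — load
T0 CAS — after: cnt=5, r=4 — ok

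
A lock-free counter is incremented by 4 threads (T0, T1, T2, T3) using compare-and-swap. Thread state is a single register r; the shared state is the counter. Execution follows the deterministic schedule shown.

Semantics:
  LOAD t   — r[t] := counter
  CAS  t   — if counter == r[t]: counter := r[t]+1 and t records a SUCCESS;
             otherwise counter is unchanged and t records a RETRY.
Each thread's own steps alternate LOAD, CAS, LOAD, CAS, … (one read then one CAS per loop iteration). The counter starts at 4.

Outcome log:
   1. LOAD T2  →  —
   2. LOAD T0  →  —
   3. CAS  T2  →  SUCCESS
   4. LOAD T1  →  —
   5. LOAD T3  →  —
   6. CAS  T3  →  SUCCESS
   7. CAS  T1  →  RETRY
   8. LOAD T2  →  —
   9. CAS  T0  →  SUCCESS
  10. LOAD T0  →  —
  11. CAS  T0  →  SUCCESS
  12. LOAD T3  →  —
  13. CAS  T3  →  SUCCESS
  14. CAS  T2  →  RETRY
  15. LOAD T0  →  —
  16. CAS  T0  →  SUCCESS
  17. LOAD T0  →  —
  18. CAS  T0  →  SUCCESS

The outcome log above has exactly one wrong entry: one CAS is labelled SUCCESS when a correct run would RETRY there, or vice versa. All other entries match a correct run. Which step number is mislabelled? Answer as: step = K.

step = 9

Re-executing:
step 1: T2 LOAD ⇒ load; ctr=4 reg=4
step 2: T0 LOAD ⇒ load; ctr=4 reg=4
step 3: T2 CAS ⇒ ok; ctr=5 reg=4
step 4: T1 LOAD ⇒ load; ctr=5 reg=5
step 5: T3 LOAD ⇒ load; ctr=5 reg=5
step 6: T3 CAS ⇒ ok; ctr=6 reg=5
step 7: T1 CAS ⇒ retry; ctr=6 reg=5
step 8: T2 LOAD ⇒ load; ctr=6 reg=6
step 9: T0 CAS ⇒ retry; ctr=6 reg=4
step 10: T0 LOAD ⇒ load; ctr=6 reg=6
step 11: T0 CAS ⇒ ok; ctr=7 reg=6
step 12: T3 LOAD ⇒ load; ctr=7 reg=7
step 13: T3 CAS ⇒ ok; ctr=8 reg=7
step 14: T2 CAS ⇒ retry; ctr=8 reg=6
step 15: T0 LOAD ⇒ load; ctr=8 reg=8
step 16: T0 CAS ⇒ ok; ctr=9 reg=8
step 17: T0 LOAD ⇒ load; ctr=9 reg=9
step 18: T0 CAS ⇒ ok; ctr=10 reg=9
Mismatch at 9.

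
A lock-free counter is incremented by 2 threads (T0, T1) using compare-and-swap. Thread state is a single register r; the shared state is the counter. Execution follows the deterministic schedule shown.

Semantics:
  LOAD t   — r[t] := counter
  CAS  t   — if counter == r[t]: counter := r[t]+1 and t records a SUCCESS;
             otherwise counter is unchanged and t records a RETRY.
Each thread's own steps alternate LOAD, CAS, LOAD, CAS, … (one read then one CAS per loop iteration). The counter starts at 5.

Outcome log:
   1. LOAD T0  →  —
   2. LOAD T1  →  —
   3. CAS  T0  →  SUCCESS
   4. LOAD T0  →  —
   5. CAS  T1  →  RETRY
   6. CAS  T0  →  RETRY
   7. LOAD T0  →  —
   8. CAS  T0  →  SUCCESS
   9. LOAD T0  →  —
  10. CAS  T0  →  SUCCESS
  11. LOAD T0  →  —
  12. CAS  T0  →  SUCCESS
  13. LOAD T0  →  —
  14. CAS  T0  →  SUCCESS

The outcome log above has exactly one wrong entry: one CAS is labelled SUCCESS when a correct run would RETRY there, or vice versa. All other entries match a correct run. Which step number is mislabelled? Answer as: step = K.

Re-executing:
1. LOAD T0 → mem=5 r[T0]=5 [LOAD]
2. LOAD T1 → mem=5 r[T1]=5 [LOAD]
3. CAS T0 → mem=6 r[T0]=5 [OK]
4. LOAD T0 → mem=6 r[T0]=6 [LOAD]
5. CAS T1 → mem=6 r[T1]=5 [RETRY]
6. CAS T0 → mem=7 r[T0]=6 [OK]
7. LOAD T0 → mem=7 r[T0]=7 [LOAD]
8. CAS T0 → mem=8 r[T0]=7 [OK]
9. LOAD T0 → mem=8 r[T0]=8 [LOAD]
10. CAS T0 → mem=9 r[T0]=8 [OK]
11. LOAD T0 → mem=9 r[T0]=9 [LOAD]
12. CAS T0 → mem=10 r[T0]=9 [OK]
13. LOAD T0 → mem=10 r[T0]=10 [LOAD]
14. CAS T0 → mem=11 r[T0]=10 [OK]
Mismatch at 6.

step = 6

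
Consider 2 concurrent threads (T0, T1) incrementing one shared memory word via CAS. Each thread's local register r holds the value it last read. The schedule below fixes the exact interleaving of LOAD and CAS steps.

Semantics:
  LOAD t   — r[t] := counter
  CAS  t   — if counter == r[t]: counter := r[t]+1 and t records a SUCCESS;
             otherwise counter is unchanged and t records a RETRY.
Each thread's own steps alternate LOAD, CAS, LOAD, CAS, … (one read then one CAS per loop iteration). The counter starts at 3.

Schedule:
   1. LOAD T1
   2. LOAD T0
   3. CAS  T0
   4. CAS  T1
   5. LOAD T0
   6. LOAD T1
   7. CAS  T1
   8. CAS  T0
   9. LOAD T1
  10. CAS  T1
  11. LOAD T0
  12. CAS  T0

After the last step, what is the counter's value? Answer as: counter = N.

[1] T1.load  rd  (counter 3, T1.r 3)
[2] T0.load  rd  (counter 3, T0.r 3)
[3] T0.cas  hit  (counter 4, T0.r 3)
[4] T1.cas  miss  (counter 4, T1.r 3)
[5] T0.load  rd  (counter 4, T0.r 4)
[6] T1.load  rd  (counter 4, T1.r 4)
[7] T1.cas  hit  (counter 5, T1.r 4)
[8] T0.cas  miss  (counter 5, T0.r 4)
[9] T1.load  rd  (counter 5, T1.r 5)
[10] T1.cas  hit  (counter 6, T1.r 5)
[11] T0.load  rd  (counter 6, T0.r 6)
[12] T0.cas  hit  (counter 7, T0.r 6)

counter = 7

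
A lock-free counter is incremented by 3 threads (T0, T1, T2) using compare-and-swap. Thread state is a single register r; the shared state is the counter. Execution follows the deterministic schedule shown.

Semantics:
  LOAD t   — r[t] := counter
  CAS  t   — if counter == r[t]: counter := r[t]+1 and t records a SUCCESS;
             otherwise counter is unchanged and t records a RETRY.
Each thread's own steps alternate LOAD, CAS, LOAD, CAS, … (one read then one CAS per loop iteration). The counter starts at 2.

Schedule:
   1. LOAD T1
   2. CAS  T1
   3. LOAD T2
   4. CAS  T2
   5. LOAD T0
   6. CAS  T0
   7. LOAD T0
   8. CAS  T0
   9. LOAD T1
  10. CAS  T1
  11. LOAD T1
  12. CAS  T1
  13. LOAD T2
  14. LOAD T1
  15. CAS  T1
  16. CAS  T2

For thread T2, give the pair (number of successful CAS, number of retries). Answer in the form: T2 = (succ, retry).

1. LOAD T1 → mem=2 r[T1]=2 [LOAD]
2. CAS T1 → mem=3 r[T1]=2 [OK]
3. LOAD T2 → mem=3 r[T2]=3 [LOAD]
4. CAS T2 → mem=4 r[T2]=3 [OK]
5. LOAD T0 → mem=4 r[T0]=4 [LOAD]
6. CAS T0 → mem=5 r[T0]=4 [OK]
7. LOAD T0 → mem=5 r[T0]=5 [LOAD]
8. CAS T0 → mem=6 r[T0]=5 [OK]
9. LOAD T1 → mem=6 r[T1]=6 [LOAD]
10. CAS T1 → mem=7 r[T1]=6 [OK]
11. LOAD T1 → mem=7 r[T1]=7 [LOAD]
12. CAS T1 → mem=8 r[T1]=7 [OK]
13. LOAD T2 → mem=8 r[T2]=8 [LOAD]
14. LOAD T1 → mem=8 r[T1]=8 [LOAD]
15. CAS T1 → mem=9 r[T1]=8 [OK]
16. CAS T2 → mem=9 r[T2]=8 [RETRY]

T2 = (1, 1)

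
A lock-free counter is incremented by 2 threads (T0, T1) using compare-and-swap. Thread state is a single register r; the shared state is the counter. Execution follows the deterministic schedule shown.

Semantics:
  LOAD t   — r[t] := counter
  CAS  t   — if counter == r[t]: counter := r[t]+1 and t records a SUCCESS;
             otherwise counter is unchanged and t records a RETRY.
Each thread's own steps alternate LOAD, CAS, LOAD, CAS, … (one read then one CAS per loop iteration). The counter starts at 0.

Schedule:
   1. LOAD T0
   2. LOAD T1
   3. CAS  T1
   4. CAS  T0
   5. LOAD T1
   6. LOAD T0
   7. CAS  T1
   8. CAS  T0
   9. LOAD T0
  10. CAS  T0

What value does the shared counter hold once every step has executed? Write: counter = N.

counter = 3

T0 LOAD — after: cnt=0, r=0 — load
T1 LOAD — after: cnt=0, r=0 — load
T1 CAS — after: cnt=1, r=0 — ok
T0 CAS — after: cnt=1, r=0 — retry
T1 LOAD — after: cnt=1, r=1 — load
T0 LOAD — after: cnt=1, r=1 — load
T1 CAS — after: cnt=2, r=1 — ok
T0 CAS — after: cnt=2, r=1 — retry
T0 LOAD — after: cnt=2, r=2 — load
T0 CAS — after: cnt=3, r=2 — ok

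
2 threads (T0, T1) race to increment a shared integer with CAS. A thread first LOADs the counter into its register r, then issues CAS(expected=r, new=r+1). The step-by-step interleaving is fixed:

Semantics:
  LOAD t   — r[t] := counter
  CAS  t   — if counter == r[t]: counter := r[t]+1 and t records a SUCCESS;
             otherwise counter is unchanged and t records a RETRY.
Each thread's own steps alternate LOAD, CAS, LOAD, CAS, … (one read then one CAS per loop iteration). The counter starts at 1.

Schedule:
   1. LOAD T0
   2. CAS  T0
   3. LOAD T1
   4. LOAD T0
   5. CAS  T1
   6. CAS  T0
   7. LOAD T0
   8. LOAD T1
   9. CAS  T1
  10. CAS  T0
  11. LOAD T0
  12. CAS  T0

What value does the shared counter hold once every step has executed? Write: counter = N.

counter = 5

[1] T0.load  rd  (counter 1, T0.r 1)
[2] T0.cas  hit  (counter 2, T0.r 1)
[3] T1.load  rd  (counter 2, T1.r 2)
[4] T0.load  rd  (counter 2, T0.r 2)
[5] T1.cas  hit  (counter 3, T1.r 2)
[6] T0.cas  miss  (counter 3, T0.r 2)
[7] T0.load  rd  (counter 3, T0.r 3)
[8] T1.load  rd  (counter 3, T1.r 3)
[9] T1.cas  hit  (counter 4, T1.r 3)
[10] T0.cas  miss  (counter 4, T0.r 3)
[11] T0.load  rd  (counter 4, T0.r 4)
[12] T0.cas  hit  (counter 5, T0.r 4)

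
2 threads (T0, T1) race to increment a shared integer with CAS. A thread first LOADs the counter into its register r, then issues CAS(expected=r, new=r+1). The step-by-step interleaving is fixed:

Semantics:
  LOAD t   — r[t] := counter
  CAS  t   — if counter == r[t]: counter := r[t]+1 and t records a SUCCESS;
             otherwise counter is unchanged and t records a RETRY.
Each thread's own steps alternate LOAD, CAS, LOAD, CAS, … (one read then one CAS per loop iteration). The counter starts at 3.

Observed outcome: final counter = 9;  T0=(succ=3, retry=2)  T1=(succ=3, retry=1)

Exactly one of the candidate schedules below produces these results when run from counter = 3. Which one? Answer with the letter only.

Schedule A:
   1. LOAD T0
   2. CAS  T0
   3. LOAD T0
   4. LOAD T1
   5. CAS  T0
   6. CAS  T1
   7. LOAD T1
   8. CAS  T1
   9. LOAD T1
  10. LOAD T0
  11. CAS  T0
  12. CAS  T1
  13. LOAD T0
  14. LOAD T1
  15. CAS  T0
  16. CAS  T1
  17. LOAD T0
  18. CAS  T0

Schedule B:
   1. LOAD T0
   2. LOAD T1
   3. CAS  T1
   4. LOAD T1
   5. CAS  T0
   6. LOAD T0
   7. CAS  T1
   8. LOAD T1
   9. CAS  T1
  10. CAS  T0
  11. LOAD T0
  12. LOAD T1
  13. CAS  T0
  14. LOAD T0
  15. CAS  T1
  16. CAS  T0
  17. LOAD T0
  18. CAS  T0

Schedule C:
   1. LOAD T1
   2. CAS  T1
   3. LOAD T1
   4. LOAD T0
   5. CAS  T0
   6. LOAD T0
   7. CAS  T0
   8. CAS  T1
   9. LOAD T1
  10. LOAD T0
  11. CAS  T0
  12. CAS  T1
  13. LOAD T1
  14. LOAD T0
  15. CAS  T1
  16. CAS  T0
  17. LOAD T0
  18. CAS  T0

B

Run B:
step 1: T0 LOAD ⇒ load; ctr=3 reg=3
step 2: T1 LOAD ⇒ load; ctr=3 reg=3
step 3: T1 CAS ⇒ ok; ctr=4 reg=3
step 4: T1 LOAD ⇒ load; ctr=4 reg=4
step 5: T0 CAS ⇒ retry; ctr=4 reg=3
step 6: T0 LOAD ⇒ load; ctr=4 reg=4
step 7: T1 CAS ⇒ ok; ctr=5 reg=4
step 8: T1 LOAD ⇒ load; ctr=5 reg=5
step 9: T1 CAS ⇒ ok; ctr=6 reg=5
step 10: T0 CAS ⇒ retry; ctr=6 reg=4
step 11: T0 LOAD ⇒ load; ctr=6 reg=6
step 12: T1 LOAD ⇒ load; ctr=6 reg=6
step 13: T0 CAS ⇒ ok; ctr=7 reg=6
step 14: T0 LOAD ⇒ load; ctr=7 reg=7
step 15: T1 CAS ⇒ retry; ctr=7 reg=6
step 16: T0 CAS ⇒ ok; ctr=8 reg=7
step 17: T0 LOAD ⇒ load; ctr=8 reg=8
step 18: T0 CAS ⇒ ok; ctr=9 reg=8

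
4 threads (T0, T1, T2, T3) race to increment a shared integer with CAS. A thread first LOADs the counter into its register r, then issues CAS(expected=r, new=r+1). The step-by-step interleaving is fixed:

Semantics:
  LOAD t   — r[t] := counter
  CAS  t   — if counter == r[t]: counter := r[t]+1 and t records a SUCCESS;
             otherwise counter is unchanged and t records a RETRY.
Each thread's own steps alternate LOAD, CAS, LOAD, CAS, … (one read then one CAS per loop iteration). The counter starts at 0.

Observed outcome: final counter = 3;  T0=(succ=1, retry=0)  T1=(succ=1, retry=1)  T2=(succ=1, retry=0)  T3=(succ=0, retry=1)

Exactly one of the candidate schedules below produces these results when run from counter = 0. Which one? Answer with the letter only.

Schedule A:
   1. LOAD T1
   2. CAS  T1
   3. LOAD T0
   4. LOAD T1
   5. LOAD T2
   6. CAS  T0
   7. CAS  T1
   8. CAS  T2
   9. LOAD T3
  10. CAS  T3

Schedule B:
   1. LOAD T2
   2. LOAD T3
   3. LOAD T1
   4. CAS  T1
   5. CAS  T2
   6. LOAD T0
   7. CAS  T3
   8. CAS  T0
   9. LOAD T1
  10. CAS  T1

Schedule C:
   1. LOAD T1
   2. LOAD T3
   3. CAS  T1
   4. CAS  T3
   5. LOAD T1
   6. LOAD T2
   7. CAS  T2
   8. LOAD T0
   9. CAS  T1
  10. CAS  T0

Tracing schedule C:
#1 T1 reads 0
#2 T3 reads 0
#3 T1 CAS(0→1) writes; counter now 1
#4 T3 CAS(0→1) fails; counter now 1
#5 T1 reads 1
#6 T2 reads 1
#7 T2 CAS(1→2) writes; counter now 2
#8 T0 reads 2
#9 T1 CAS(1→2) fails; counter now 2
#10 T0 CAS(2→3) writes; counter now 3

C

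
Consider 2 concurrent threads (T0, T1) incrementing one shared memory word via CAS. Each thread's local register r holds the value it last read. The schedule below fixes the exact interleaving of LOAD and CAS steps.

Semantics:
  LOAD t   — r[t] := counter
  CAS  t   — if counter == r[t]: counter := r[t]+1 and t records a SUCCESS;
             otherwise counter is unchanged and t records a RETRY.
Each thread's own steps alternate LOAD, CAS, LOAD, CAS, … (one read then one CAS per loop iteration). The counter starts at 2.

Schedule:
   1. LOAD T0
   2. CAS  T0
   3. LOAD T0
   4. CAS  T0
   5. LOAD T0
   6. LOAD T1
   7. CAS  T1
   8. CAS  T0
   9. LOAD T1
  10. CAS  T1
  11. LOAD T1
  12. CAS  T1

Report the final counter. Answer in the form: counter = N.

   1) LOAD T0:  M=2  r_T0=2
   2) CAS  T0:  M=3  r_T0=2 ✓
   3) LOAD T0:  M=3  r_T0=3
   4) CAS  T0:  M=4  r_T0=3 ✓
   5) LOAD T0:  M=4  r_T0=4
   6) LOAD T1:  M=4  r_T1=4
   7) CAS  T1:  M=5  r_T1=4 ✓
   8) CAS  T0:  M=5  r_T0=4 ✗
   9) LOAD T1:  M=5  r_T1=5
  10) CAS  T1:  M=6  r_T1=5 ✓
  11) LOAD T1:  M=6  r_T1=6
  12) CAS  T1:  M=7  r_T1=6 ✓

counter = 7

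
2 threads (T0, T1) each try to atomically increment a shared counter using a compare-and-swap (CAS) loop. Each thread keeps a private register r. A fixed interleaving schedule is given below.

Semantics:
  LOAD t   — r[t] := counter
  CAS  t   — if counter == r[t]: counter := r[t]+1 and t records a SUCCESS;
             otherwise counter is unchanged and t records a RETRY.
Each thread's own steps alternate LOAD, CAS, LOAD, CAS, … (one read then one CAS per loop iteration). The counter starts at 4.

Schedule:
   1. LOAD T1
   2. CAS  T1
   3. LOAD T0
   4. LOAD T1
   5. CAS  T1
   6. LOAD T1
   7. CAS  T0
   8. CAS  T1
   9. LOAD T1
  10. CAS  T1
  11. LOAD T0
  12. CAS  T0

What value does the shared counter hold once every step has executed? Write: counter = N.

counter = 9

   1) LOAD T1:  M=4  r_T1=4
   2) CAS  T1:  M=5  r_T1=4 ✓
   3) LOAD T0:  M=5  r_T0=5
   4) LOAD T1:  M=5  r_T1=5
   5) CAS  T1:  M=6  r_T1=5 ✓
   6) LOAD T1:  M=6  r_T1=6
   7) CAS  T0:  M=6  r_T0=5 ✗
   8) CAS  T1:  M=7  r_T1=6 ✓
   9) LOAD T1:  M=7  r_T1=7
  10) CAS  T1:  M=8  r_T1=7 ✓
  11) LOAD T0:  M=8  r_T0=8
  12) CAS  T0:  M=9  r_T0=8 ✓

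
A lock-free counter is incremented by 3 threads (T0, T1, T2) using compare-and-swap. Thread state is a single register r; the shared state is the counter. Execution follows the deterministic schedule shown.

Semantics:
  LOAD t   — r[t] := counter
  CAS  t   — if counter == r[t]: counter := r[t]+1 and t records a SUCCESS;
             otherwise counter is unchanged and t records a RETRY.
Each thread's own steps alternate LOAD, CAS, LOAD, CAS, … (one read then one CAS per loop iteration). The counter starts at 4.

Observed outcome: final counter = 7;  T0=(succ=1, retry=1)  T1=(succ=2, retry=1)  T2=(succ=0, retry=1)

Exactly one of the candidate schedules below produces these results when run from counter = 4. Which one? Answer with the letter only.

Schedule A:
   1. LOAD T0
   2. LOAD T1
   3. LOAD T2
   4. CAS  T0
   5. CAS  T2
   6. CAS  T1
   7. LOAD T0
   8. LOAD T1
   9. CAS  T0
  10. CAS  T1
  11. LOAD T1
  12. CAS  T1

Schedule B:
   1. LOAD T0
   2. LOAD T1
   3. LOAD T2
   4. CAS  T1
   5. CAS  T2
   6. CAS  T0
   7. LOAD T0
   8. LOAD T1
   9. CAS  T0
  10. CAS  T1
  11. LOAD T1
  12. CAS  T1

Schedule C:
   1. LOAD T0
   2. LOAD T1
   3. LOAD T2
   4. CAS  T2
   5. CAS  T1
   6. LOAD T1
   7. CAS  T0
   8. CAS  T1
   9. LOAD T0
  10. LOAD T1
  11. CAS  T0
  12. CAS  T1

Run B:
step 1: T0 LOAD ⇒ load; ctr=4 reg=4
step 2: T1 LOAD ⇒ load; ctr=4 reg=4
step 3: T2 LOAD ⇒ load; ctr=4 reg=4
step 4: T1 CAS ⇒ ok; ctr=5 reg=4
step 5: T2 CAS ⇒ retry; ctr=5 reg=4
step 6: T0 CAS ⇒ retry; ctr=5 reg=4
step 7: T0 LOAD ⇒ load; ctr=5 reg=5
step 8: T1 LOAD ⇒ load; ctr=5 reg=5
step 9: T0 CAS ⇒ ok; ctr=6 reg=5
step 10: T1 CAS ⇒ retry; ctr=6 reg=5
step 11: T1 LOAD ⇒ load; ctr=6 reg=6
step 12: T1 CAS ⇒ ok; ctr=7 reg=6

B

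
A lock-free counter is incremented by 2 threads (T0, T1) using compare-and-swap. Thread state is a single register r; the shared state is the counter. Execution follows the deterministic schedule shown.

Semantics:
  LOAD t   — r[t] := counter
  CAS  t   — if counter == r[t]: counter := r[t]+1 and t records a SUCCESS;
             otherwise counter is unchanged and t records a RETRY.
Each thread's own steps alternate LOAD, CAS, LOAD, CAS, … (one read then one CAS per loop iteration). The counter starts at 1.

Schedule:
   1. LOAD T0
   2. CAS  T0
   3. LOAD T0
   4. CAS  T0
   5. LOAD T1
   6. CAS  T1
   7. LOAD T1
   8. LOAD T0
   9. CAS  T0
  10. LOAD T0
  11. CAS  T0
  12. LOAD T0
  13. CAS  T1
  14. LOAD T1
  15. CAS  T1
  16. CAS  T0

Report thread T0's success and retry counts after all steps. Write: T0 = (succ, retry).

T0 = (4, 1)

[1] T0.load  rd  (counter 1, T0.r 1)
[2] T0.cas  hit  (counter 2, T0.r 1)
[3] T0.load  rd  (counter 2, T0.r 2)
[4] T0.cas  hit  (counter 3, T0.r 2)
[5] T1.load  rd  (counter 3, T1.r 3)
[6] T1.cas  hit  (counter 4, T1.r 3)
[7] T1.load  rd  (counter 4, T1.r 4)
[8] T0.load  rd  (counter 4, T0.r 4)
[9] T0.cas  hit  (counter 5, T0.r 4)
[10] T0.load  rd  (counter 5, T0.r 5)
[11] T0.cas  hit  (counter 6, T0.r 5)
[12] T0.load  rd  (counter 6, T0.r 6)
[13] T1.cas  miss  (counter 6, T1.r 4)
[14] T1.load  rd  (counter 6, T1.r 6)
[15] T1.cas  hit  (counter 7, T1.r 6)
[16] T0.cas  miss  (counter 7, T0.r 6)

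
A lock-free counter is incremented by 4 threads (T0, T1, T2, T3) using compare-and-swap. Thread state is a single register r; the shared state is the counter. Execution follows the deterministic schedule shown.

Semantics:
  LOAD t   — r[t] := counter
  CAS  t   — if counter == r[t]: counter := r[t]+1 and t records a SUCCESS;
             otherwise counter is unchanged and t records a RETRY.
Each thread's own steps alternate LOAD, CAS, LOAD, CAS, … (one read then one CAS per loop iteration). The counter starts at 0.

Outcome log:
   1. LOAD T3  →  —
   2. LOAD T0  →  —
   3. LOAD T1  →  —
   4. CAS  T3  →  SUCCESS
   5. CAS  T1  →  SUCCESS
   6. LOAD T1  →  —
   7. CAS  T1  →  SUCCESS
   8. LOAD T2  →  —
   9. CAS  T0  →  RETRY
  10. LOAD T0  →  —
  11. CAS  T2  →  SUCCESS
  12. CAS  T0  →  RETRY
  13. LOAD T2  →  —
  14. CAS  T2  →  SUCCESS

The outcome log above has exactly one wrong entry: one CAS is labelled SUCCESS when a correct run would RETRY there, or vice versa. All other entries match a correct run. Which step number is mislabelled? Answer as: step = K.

step = 5

Reference trace:
T3 LOAD — after: cnt=0, r=0 — load
T0 LOAD — after: cnt=0, r=0 — load
T1 LOAD — after: cnt=0, r=0 — load
T3 CAS — after: cnt=1, r=0 — ok
T1 CAS — after: cnt=1, r=0 — retry
T1 LOAD — after: cnt=1, r=1 — load
T1 CAS — after: cnt=2, r=1 — ok
T2 LOAD — after: cnt=2, r=2 — load
T0 CAS — after: cnt=2, r=0 — retry
T0 LOAD — after: cnt=2, r=2 — load
T2 CAS — after: cnt=3, r=2 — ok
T0 CAS — after: cnt=3, r=2 — retry
T2 LOAD — after: cnt=3, r=3 — load
T2 CAS — after: cnt=4, r=3 — ok
Log disagrees first at step 5.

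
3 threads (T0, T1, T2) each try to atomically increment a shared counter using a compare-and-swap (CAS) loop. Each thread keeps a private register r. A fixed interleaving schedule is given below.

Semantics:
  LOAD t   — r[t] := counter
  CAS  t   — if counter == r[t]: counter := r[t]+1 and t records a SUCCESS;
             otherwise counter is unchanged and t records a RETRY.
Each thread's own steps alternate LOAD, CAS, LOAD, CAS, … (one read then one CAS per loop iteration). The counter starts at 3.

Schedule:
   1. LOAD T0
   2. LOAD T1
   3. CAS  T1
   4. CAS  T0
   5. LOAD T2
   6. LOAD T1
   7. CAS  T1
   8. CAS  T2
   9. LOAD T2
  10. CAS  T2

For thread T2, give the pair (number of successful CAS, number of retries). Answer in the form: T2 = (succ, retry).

T2 = (1, 1)

1. LOAD T0 → mem=3 r[T0]=3 [LOAD]
2. LOAD T1 → mem=3 r[T1]=3 [LOAD]
3. CAS T1 → mem=4 r[T1]=3 [OK]
4. CAS T0 → mem=4 r[T0]=3 [RETRY]
5. LOAD T2 → mem=4 r[T2]=4 [LOAD]
6. LOAD T1 → mem=4 r[T1]=4 [LOAD]
7. CAS T1 → mem=5 r[T1]=4 [OK]
8. CAS T2 → mem=5 r[T2]=4 [RETRY]
9. LOAD T2 → mem=5 r[T2]=5 [LOAD]
10. CAS T2 → mem=6 r[T2]=5 [OK]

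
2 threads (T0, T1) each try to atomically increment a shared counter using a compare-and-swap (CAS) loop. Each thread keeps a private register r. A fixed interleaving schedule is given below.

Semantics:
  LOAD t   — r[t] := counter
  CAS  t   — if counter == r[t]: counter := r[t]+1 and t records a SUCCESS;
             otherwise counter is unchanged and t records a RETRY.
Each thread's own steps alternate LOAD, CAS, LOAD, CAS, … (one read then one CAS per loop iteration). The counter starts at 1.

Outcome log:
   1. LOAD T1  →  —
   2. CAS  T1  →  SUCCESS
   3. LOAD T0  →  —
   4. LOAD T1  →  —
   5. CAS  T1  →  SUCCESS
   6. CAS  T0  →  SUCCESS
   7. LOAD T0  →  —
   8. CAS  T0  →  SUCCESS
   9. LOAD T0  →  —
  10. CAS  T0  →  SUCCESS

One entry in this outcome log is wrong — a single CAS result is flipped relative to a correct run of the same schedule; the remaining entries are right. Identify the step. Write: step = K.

step = 6

Re-executing:
step 1: T1 LOAD ⇒ load; ctr=1 reg=1
step 2: T1 CAS ⇒ ok; ctr=2 reg=1
step 3: T0 LOAD ⇒ load; ctr=2 reg=2
step 4: T1 LOAD ⇒ load; ctr=2 reg=2
step 5: T1 CAS ⇒ ok; ctr=3 reg=2
step 6: T0 CAS ⇒ retry; ctr=3 reg=2
step 7: T0 LOAD ⇒ load; ctr=3 reg=3
step 8: T0 CAS ⇒ ok; ctr=4 reg=3
step 9: T0 LOAD ⇒ load; ctr=4 reg=4
step 10: T0 CAS ⇒ ok; ctr=5 reg=4
Log disagrees first at step 6.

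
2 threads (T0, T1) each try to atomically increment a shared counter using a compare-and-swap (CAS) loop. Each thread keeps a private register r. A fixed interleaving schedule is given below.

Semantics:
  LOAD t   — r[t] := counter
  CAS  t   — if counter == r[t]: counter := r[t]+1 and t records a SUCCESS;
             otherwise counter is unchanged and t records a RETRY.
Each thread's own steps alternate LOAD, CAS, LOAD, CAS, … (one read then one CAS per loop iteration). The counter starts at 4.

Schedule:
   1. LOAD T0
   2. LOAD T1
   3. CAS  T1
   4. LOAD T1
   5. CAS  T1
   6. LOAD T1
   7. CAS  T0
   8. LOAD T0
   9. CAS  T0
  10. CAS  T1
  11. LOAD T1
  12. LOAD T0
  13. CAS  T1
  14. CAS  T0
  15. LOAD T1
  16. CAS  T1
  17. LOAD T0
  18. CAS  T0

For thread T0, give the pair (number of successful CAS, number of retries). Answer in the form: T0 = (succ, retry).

1. LOAD T0 → mem=4 r[T0]=4 [LOAD]
2. LOAD T1 → mem=4 r[T1]=4 [LOAD]
3. CAS T1 → mem=5 r[T1]=4 [OK]
4. LOAD T1 → mem=5 r[T1]=5 [LOAD]
5. CAS T1 → mem=6 r[T1]=5 [OK]
6. LOAD T1 → mem=6 r[T1]=6 [LOAD]
7. CAS T0 → mem=6 r[T0]=4 [RETRY]
8. LOAD T0 → mem=6 r[T0]=6 [LOAD]
9. CAS T0 → mem=7 r[T0]=6 [OK]
10. CAS T1 → mem=7 r[T1]=6 [RETRY]
11. LOAD T1 → mem=7 r[T1]=7 [LOAD]
12. LOAD T0 → mem=7 r[T0]=7 [LOAD]
13. CAS T1 → mem=8 r[T1]=7 [OK]
14. CAS T0 → mem=8 r[T0]=7 [RETRY]
15. LOAD T1 → mem=8 r[T1]=8 [LOAD]
16. CAS T1 → mem=9 r[T1]=8 [OK]
17. LOAD T0 → mem=9 r[T0]=9 [LOAD]
18. CAS T0 → mem=10 r[T0]=9 [OK]

T0 = (2, 2)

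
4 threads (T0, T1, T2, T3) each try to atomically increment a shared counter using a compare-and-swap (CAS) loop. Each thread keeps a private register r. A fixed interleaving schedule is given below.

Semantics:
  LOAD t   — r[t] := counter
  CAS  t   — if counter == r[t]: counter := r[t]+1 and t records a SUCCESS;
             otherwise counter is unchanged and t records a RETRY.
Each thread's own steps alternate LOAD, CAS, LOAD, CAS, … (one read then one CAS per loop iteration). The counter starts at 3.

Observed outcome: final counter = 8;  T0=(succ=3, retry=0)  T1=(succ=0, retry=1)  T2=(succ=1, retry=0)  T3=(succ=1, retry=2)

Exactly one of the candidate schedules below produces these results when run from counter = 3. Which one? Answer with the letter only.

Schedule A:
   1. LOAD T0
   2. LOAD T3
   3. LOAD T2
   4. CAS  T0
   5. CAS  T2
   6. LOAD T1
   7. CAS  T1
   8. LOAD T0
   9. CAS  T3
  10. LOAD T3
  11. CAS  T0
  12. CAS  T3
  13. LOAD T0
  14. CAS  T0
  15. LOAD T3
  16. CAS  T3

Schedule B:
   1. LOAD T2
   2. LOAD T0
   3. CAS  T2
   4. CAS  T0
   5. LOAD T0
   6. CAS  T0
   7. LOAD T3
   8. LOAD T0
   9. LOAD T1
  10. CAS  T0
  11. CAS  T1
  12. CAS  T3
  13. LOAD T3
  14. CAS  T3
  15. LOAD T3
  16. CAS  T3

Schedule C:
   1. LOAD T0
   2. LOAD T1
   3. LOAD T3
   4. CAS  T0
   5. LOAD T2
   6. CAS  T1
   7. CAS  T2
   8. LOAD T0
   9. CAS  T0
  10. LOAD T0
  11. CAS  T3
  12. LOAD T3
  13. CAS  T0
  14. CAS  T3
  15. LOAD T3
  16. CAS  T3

Tracing schedule C:
[1] T0.load  rd  (counter 3, T0.r 3)
[2] T1.load  rd  (counter 3, T1.r 3)
[3] T3.load  rd  (counter 3, T3.r 3)
[4] T0.cas  hit  (counter 4, T0.r 3)
[5] T2.load  rd  (counter 4, T2.r 4)
[6] T1.cas  miss  (counter 4, T1.r 3)
[7] T2.cas  hit  (counter 5, T2.r 4)
[8] T0.load  rd  (counter 5, T0.r 5)
[9] T0.cas  hit  (counter 6, T0.r 5)
[10] T0.load  rd  (counter 6, T0.r 6)
[11] T3.cas  miss  (counter 6, T3.r 3)
[12] T3.load  rd  (counter 6, T3.r 6)
[13] T0.cas  hit  (counter 7, T0.r 6)
[14] T3.cas  miss  (counter 7, T3.r 6)
[15] T3.load  rd  (counter 7, T3.r 7)
[16] T3.cas  hit  (counter 8, T3.r 7)

C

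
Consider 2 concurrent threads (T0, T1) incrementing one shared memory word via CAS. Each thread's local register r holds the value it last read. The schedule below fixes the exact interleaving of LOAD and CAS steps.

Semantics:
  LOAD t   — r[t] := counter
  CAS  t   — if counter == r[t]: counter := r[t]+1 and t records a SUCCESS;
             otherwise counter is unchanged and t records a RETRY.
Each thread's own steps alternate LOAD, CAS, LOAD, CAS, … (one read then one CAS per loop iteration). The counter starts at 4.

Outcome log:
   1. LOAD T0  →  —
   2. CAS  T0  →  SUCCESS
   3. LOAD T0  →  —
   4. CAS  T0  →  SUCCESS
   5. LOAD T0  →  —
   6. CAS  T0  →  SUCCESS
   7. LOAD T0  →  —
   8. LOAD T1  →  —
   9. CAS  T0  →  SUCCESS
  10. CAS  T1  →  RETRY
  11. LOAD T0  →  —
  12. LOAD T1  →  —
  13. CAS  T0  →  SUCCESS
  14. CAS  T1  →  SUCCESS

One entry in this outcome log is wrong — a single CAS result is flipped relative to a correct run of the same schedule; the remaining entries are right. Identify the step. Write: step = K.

Reference trace:
1. LOAD T0 → mem=4 r[T0]=4 [LOAD]
2. CAS T0 → mem=5 r[T0]=4 [OK]
3. LOAD T0 → mem=5 r[T0]=5 [LOAD]
4. CAS T0 → mem=6 r[T0]=5 [OK]
5. LOAD T0 → mem=6 r[T0]=6 [LOAD]
6. CAS T0 → mem=7 r[T0]=6 [OK]
7. LOAD T0 → mem=7 r[T0]=7 [LOAD]
8. LOAD T1 → mem=7 r[T1]=7 [LOAD]
9. CAS T0 → mem=8 r[T0]=7 [OK]
10. CAS T1 → mem=8 r[T1]=7 [RETRY]
11. LOAD T0 → mem=8 r[T0]=8 [LOAD]
12. LOAD T1 → mem=8 r[T1]=8 [LOAD]
13. CAS T0 → mem=9 r[T0]=8 [OK]
14. CAS T1 → mem=9 r[T1]=8 [RETRY]
Flip is step 14.

step = 14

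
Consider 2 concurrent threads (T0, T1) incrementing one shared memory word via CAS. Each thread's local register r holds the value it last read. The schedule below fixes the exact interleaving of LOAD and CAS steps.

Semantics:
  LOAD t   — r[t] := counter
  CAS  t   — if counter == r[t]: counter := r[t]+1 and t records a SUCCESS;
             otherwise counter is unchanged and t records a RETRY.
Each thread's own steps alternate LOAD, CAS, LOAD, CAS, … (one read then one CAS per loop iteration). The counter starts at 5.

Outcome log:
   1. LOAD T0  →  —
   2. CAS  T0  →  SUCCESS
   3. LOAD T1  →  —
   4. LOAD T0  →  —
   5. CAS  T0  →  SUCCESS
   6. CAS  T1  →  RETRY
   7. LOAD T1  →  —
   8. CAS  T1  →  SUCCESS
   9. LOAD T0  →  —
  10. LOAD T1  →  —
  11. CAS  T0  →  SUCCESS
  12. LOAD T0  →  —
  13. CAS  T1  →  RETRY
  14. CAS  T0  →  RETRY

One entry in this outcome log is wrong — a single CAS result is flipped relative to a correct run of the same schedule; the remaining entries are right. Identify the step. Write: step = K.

Re-executing:
[1] T0.load  rd  (counter 5, T0.r 5)
[2] T0.cas  hit  (counter 6, T0.r 5)
[3] T1.load  rd  (counter 6, T1.r 6)
[4] T0.load  rd  (counter 6, T0.r 6)
[5] T0.cas  hit  (counter 7, T0.r 6)
[6] T1.cas  miss  (counter 7, T1.r 6)
[7] T1.load  rd  (counter 7, T1.r 7)
[8] T1.cas  hit  (counter 8, T1.r 7)
[9] T0.load  rd  (counter 8, T0.r 8)
[10] T1.load  rd  (counter 8, T1.r 8)
[11] T0.cas  hit  (counter 9, T0.r 8)
[12] T0.load  rd  (counter 9, T0.r 9)
[13] T1.cas  miss  (counter 9, T1.r 8)
[14] T0.cas  hit  (counter 10, T0.r 9)
Log disagrees first at step 14.

step = 14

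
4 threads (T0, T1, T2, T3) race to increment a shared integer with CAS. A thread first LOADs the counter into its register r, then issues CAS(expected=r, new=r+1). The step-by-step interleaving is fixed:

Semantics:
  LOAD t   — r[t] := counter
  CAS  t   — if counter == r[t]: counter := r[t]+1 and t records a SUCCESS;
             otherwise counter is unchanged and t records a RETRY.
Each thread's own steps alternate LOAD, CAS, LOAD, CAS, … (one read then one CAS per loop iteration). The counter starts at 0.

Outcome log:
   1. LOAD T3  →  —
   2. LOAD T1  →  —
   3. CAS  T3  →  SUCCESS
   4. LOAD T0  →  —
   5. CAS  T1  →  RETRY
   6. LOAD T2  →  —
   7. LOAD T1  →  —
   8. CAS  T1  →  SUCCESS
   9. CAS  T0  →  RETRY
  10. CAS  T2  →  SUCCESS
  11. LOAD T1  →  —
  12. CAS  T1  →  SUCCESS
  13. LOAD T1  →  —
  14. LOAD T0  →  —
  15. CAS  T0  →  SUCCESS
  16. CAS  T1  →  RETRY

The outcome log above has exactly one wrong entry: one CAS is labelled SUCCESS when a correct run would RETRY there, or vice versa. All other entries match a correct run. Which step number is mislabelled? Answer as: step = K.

Reference trace:
[1] T3.load  rd  (counter 0, T3.r 0)
[2] T1.load  rd  (counter 0, T1.r 0)
[3] T3.cas  hit  (counter 1, T3.r 0)
[4] T0.load  rd  (counter 1, T0.r 1)
[5] T1.cas  miss  (counter 1, T1.r 0)
[6] T2.load  rd  (counter 1, T2.r 1)
[7] T1.load  rd  (counter 1, T1.r 1)
[8] T1.cas  hit  (counter 2, T1.r 1)
[9] T0.cas  miss  (counter 2, T0.r 1)
[10] T2.cas  miss  (counter 2, T2.r 1)
[11] T1.load  rd  (counter 2, T1.r 2)
[12] T1.cas  hit  (counter 3, T1.r 2)
[13] T1.load  rd  (counter 3, T1.r 3)
[14] T0.load  rd  (counter 3, T0.r 3)
[15] T0.cas  hit  (counter 4, T0.r 3)
[16] T1.cas  miss  (counter 4, T1.r 3)
Mismatch at 10.

step = 10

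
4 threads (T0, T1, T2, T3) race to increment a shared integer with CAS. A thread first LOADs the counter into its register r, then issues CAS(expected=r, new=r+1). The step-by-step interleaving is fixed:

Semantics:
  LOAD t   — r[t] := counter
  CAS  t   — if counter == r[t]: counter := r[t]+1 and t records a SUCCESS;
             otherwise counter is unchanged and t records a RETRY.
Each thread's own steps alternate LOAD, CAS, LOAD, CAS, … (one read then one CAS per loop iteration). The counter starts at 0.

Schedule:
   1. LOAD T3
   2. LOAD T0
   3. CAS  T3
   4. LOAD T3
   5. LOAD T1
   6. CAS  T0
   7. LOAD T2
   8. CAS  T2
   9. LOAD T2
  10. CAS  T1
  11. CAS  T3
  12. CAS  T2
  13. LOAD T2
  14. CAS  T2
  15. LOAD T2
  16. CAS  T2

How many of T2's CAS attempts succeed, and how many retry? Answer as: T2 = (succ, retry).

T2 = (4, 0)

   1) LOAD T3:  M=0  r_T3=0
   2) LOAD T0:  M=0  r_T0=0
   3) CAS  T3:  M=1  r_T3=0 ✓
   4) LOAD T3:  M=1  r_T3=1
   5) LOAD T1:  M=1  r_T1=1
   6) CAS  T0:  M=1  r_T0=0 ✗
   7) LOAD T2:  M=1  r_T2=1
   8) CAS  T2:  M=2  r_T2=1 ✓
   9) LOAD T2:  M=2  r_T2=2
  10) CAS  T1:  M=2  r_T1=1 ✗
  11) CAS  T3:  M=2  r_T3=1 ✗
  12) CAS  T2:  M=3  r_T2=2 ✓
  13) LOAD T2:  M=3  r_T2=3
  14) CAS  T2:  M=4  r_T2=3 ✓
  15) LOAD T2:  M=4  r_T2=4
  16) CAS  T2:  M=5  r_T2=4 ✓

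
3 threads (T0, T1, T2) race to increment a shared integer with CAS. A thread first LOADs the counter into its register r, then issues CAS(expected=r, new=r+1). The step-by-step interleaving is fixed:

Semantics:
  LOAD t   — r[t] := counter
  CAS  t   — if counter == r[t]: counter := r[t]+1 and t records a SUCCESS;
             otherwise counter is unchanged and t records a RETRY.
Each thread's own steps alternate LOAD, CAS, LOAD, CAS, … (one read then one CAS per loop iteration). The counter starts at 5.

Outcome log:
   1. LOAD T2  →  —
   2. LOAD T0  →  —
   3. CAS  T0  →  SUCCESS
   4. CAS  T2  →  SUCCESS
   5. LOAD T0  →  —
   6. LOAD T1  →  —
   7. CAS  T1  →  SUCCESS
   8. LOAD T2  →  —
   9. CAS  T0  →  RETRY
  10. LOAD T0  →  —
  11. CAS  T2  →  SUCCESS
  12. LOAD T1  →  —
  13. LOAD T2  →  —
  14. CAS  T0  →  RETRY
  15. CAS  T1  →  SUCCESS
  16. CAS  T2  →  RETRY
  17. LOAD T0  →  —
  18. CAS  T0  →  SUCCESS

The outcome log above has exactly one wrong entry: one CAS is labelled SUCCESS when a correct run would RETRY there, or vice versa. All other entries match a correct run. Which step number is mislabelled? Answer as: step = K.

step = 4

Correct run:
step 1: T2 LOAD ⇒ load; ctr=5 reg=5
step 2: T0 LOAD ⇒ load; ctr=5 reg=5
step 3: T0 CAS ⇒ ok; ctr=6 reg=5
step 4: T2 CAS ⇒ retry; ctr=6 reg=5
step 5: T0 LOAD ⇒ load; ctr=6 reg=6
step 6: T1 LOAD ⇒ load; ctr=6 reg=6
step 7: T1 CAS ⇒ ok; ctr=7 reg=6
step 8: T2 LOAD ⇒ load; ctr=7 reg=7
step 9: T0 CAS ⇒ retry; ctr=7 reg=6
step 10: T0 LOAD ⇒ load; ctr=7 reg=7
step 11: T2 CAS ⇒ ok; ctr=8 reg=7
step 12: T1 LOAD ⇒ load; ctr=8 reg=8
step 13: T2 LOAD ⇒ load; ctr=8 reg=8
step 14: T0 CAS ⇒ retry; ctr=8 reg=7
step 15: T1 CAS ⇒ ok; ctr=9 reg=8
step 16: T2 CAS ⇒ retry; ctr=9 reg=8
step 17: T0 LOAD ⇒ load; ctr=9 reg=9
step 18: T0 CAS ⇒ ok; ctr=10 reg=9
Mismatch at 4.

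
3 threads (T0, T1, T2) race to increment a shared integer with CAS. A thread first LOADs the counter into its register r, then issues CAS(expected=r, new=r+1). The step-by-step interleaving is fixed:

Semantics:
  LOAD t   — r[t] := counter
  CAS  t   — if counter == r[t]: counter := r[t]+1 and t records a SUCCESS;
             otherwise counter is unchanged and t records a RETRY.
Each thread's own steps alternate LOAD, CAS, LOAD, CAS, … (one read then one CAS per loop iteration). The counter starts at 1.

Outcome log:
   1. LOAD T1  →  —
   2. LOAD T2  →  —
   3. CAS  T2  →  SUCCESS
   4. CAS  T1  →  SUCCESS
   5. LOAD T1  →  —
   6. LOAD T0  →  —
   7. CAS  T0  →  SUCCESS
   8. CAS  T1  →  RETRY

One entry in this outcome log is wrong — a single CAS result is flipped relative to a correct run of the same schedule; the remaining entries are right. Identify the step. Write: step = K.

step = 4

Re-executing:
step 1: T1 LOAD ⇒ load; ctr=1 reg=1
step 2: T2 LOAD ⇒ load; ctr=1 reg=1
step 3: T2 CAS ⇒ ok; ctr=2 reg=1
step 4: T1 CAS ⇒ retry; ctr=2 reg=1
step 5: T1 LOAD ⇒ load; ctr=2 reg=2
step 6: T0 LOAD ⇒ load; ctr=2 reg=2
step 7: T0 CAS ⇒ ok; ctr=3 reg=2
step 8: T1 CAS ⇒ retry; ctr=3 reg=2
Mismatch at 4.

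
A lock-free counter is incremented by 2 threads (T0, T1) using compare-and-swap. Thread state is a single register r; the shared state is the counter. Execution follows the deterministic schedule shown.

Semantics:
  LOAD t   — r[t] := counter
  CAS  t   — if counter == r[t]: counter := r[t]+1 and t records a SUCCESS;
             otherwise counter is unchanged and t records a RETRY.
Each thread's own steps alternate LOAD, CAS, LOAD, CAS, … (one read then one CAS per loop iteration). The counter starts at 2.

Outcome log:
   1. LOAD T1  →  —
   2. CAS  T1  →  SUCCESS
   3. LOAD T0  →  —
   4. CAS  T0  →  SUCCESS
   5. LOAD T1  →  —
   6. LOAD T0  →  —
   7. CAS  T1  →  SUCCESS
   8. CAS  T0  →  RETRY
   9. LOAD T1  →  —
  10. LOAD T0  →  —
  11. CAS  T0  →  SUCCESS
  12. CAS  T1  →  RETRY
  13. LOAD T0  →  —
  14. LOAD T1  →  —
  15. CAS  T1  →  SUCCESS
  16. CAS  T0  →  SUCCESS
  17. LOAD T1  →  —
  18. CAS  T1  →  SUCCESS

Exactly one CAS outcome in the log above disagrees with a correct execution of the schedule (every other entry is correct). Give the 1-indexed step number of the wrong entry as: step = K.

step = 16

Correct run:
[1] T1.load  rd  (counter 2, T1.r 2)
[2] T1.cas  hit  (counter 3, T1.r 2)
[3] T0.load  rd  (counter 3, T0.r 3)
[4] T0.cas  hit  (counter 4, T0.r 3)
[5] T1.load  rd  (counter 4, T1.r 4)
[6] T0.load  rd  (counter 4, T0.r 4)
[7] T1.cas  hit  (counter 5, T1.r 4)
[8] T0.cas  miss  (counter 5, T0.r 4)
[9] T1.load  rd  (counter 5, T1.r 5)
[10] T0.load  rd  (counter 5, T0.r 5)
[11] T0.cas  hit  (counter 6, T0.r 5)
[12] T1.cas  miss  (counter 6, T1.r 5)
[13] T0.load  rd  (counter 6, T0.r 6)
[14] T1.load  rd  (counter 6, T1.r 6)
[15] T1.cas  hit  (counter 7, T1.r 6)
[16] T0.cas  miss  (counter 7, T0.r 6)
[17] T1.load  rd  (counter 7, T1.r 7)
[18] T1.cas  hit  (counter 8, T1.r 7)
Flip is step 16.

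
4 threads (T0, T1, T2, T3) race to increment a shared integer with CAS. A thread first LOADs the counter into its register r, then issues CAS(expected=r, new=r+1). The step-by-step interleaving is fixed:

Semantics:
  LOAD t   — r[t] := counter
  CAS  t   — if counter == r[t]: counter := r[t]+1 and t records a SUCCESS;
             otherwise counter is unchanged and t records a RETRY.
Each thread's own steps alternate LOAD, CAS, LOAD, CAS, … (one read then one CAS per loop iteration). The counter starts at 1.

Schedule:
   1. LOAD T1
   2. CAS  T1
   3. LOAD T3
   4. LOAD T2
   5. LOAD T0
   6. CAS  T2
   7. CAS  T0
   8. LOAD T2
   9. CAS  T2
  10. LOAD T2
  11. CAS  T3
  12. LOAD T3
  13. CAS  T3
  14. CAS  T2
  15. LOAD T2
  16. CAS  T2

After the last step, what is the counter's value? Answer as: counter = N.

counter = 6

step 1: T1 LOAD ⇒ load; ctr=1 reg=1
step 2: T1 CAS ⇒ ok; ctr=2 reg=1
step 3: T3 LOAD ⇒ load; ctr=2 reg=2
step 4: T2 LOAD ⇒ load; ctr=2 reg=2
step 5: T0 LOAD ⇒ load; ctr=2 reg=2
step 6: T2 CAS ⇒ ok; ctr=3 reg=2
step 7: T0 CAS ⇒ retry; ctr=3 reg=2
step 8: T2 LOAD ⇒ load; ctr=3 reg=3
step 9: T2 CAS ⇒ ok; ctr=4 reg=3
step 10: T2 LOAD ⇒ load; ctr=4 reg=4
step 11: T3 CAS ⇒ retry; ctr=4 reg=2
step 12: T3 LOAD ⇒ load; ctr=4 reg=4
step 13: T3 CAS ⇒ ok; ctr=5 reg=4
step 14: T2 CAS ⇒ retry; ctr=5 reg=4
step 15: T2 LOAD ⇒ load; ctr=5 reg=5
step 16: T2 CAS ⇒ ok; ctr=6 reg=5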